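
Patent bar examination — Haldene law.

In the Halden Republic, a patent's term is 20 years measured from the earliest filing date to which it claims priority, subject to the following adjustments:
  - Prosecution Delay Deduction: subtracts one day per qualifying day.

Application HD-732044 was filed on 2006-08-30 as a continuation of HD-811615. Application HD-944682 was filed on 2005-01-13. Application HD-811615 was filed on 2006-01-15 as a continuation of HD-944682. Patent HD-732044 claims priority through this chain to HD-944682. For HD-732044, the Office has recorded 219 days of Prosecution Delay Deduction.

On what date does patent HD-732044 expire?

Earliest priority filing: 13 January 2005.
Base term: 13 January 2005 + 20 years → 13 January 2025.
Prosecution Delay Deduction: −219 days → 8 June 2024.

June 8, 2024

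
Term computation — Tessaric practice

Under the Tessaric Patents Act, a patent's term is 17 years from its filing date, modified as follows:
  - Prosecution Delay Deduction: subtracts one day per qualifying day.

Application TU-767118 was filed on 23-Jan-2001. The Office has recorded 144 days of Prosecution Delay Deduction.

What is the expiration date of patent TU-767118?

Base term: filing date + 17 years → 23 January 2018.
Prosecution Delay Deduction: −144 days → 1 September 2017.

September 1, 2017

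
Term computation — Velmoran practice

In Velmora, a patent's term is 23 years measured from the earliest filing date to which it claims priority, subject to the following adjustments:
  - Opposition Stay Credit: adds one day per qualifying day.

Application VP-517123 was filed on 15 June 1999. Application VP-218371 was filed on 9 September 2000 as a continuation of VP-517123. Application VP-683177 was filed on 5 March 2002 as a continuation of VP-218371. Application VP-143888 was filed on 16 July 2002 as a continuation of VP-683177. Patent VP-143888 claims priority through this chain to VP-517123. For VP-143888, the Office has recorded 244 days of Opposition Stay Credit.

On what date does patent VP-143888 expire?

Earliest priority filing: 15 June 1999.
Base term: 15 June 1999 + 23 years → 15 June 2022.
Opposition Stay Credit: +244 days → 14 February 2023.

2023-02-14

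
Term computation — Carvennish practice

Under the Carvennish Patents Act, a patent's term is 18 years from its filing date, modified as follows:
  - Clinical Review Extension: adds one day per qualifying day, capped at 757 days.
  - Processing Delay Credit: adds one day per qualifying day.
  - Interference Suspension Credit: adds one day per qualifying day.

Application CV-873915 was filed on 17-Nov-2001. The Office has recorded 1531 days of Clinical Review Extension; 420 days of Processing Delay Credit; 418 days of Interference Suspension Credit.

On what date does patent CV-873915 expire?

Base term: filing date + 18 years → 17 November 2019.
Clinical Review Extension: 1531 days claimed exceeds the 757-day cap, so +757 days → 13 December 2021.
Processing Delay Credit: +420 days → 6 February 2023.
Interference Suspension Credit: +418 days → 30 March 2024.

March 30, 2024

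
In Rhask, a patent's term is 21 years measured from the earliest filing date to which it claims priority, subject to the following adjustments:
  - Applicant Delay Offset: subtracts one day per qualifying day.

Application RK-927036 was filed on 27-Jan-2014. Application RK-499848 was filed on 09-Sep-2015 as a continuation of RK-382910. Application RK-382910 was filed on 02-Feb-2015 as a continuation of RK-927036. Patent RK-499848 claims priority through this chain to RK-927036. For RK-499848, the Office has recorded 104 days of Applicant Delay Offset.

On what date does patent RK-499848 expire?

2034-10-15

Earliest priority filing: 27 January 2014.
Base term: 27 January 2014 + 21 years → 27 January 2035.
Applicant Delay Offset: −104 days → 15 October 2034.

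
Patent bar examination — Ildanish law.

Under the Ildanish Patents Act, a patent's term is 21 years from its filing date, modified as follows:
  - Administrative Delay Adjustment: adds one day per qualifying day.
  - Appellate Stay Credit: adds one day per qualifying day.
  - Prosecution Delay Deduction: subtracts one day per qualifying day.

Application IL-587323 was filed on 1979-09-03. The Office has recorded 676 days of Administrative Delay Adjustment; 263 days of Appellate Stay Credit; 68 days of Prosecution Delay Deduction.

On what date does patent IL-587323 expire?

2003-01-22

Base term: filing date + 21 years → 3 September 2000.
Administrative Delay Adjustment: +676 days → 11 July 2002.
Appellate Stay Credit: +263 days → 31 March 2003.
Prosecution Delay Deduction: −68 days → 22 January 2003.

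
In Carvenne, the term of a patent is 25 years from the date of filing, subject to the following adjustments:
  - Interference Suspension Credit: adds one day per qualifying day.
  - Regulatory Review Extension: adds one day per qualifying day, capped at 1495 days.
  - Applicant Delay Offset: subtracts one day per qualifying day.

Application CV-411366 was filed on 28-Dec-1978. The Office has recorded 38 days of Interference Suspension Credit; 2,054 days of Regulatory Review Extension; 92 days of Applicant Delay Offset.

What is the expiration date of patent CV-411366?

2007-12-08

Base term: filing date + 25 years → 28 December 2003.
Interference Suspension Credit: +38 days → 4 February 2004.
Regulatory Review Extension: 2054 days claimed exceeds the 1495-day cap, so +1495 days → 9 March 2008.
Applicant Delay Offset: −92 days → 8 December 2007.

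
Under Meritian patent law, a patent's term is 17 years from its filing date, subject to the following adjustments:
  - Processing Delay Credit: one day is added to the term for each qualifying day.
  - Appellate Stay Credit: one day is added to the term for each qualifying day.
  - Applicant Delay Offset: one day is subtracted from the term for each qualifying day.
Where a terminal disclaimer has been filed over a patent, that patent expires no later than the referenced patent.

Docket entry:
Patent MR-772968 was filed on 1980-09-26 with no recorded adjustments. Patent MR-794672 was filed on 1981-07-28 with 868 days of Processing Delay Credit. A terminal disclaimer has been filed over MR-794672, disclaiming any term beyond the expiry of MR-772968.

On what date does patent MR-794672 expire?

Natural term of MR-794672:
  Base: filing + 17 years → 28 July 1998.
  Processing Delay Credit: +868 days → 12 December 2000.
Expiry of referenced patent MR-772968:
  Base: filing + 17 years → 26 September 1997.
Terminal disclaimer: MR-794672 expires on the earlier of 12 December 2000 and 26 September 1997.

September 26, 1997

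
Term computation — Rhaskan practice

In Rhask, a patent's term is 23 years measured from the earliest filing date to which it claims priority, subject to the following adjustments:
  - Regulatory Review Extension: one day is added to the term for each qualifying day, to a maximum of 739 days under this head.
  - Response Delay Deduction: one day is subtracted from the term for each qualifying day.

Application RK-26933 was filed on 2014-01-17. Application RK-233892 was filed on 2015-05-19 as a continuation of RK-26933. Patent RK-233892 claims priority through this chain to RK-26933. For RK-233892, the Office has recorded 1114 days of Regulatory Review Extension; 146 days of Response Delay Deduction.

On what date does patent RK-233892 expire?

Earliest priority filing: 17 January 2014.
Base term: 17 January 2014 + 23 years → 17 January 2037.
Regulatory Review Extension: 1114 days claimed exceeds the 739-day cap, so +739 days → 26 January 2039.
Response Delay Deduction: −146 days → 2 September 2038.

September 2, 2038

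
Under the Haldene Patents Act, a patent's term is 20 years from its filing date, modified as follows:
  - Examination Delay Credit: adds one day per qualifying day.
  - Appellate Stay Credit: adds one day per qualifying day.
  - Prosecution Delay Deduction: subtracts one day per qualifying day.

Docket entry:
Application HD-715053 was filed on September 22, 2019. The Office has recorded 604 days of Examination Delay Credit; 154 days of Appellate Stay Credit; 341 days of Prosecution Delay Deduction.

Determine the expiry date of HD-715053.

November 12, 2040

Base term: filing date + 20 years → 22 September 2039.
Examination Delay Credit: +604 days → 18 May 2041.
Appellate Stay Credit: +154 days → 19 October 2041.
Prosecution Delay Deduction: −341 days → 12 November 2040.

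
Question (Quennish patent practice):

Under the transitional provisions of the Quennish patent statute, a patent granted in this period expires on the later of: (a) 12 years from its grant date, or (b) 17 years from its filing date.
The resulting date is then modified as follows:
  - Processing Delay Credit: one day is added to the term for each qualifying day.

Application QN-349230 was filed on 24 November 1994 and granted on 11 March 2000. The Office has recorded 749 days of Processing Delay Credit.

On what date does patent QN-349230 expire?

(a) grant + 12 years → 11 March 2012.
(b) filing + 17 years → 24 November 2011.
Later of the two: 11 March 2012.
Processing Delay Credit: +749 days → 30 March 2014.

2014-03-30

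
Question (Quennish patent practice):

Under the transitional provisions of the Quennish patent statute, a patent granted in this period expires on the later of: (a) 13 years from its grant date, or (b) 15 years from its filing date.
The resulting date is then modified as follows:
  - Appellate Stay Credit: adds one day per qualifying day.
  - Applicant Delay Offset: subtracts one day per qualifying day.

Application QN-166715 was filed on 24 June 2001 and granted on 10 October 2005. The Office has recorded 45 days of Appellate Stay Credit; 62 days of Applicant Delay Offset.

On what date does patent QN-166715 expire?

2018-09-23

(a) grant + 13 years → 10 October 2018.
(b) filing + 15 years → 24 June 2016.
Later of the two: 10 October 2018.
Appellate Stay Credit: +45 days → 24 November 2018.
Applicant Delay Offset: −62 days → 23 September 2018.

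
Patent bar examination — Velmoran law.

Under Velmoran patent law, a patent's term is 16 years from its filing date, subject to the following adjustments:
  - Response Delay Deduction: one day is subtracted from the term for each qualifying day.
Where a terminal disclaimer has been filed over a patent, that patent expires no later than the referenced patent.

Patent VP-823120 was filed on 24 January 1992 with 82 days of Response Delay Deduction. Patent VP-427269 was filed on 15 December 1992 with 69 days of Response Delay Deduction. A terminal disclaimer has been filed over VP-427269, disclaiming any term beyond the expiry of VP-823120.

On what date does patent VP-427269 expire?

Natural term of VP-427269:
  Base: filing + 16 years → 15 December 2008.
  Response Delay Deduction: −69 days → 7 October 2008.
Expiry of referenced patent VP-823120:
  Base: filing + 16 years → 24 January 2008.
  Response Delay Deduction: −82 days → 3 November 2007.
Terminal disclaimer: VP-427269 expires on the earlier of 7 October 2008 and 3 November 2007.

2007-11-03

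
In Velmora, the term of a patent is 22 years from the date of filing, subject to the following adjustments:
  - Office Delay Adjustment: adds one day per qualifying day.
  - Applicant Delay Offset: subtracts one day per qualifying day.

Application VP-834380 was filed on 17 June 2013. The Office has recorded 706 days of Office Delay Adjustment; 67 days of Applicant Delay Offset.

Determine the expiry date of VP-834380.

March 17, 2037

Base term: filing date + 22 years → 17 June 2035.
Office Delay Adjustment: +706 days → 23 May 2037.
Applicant Delay Offset: −67 days → 17 March 2037.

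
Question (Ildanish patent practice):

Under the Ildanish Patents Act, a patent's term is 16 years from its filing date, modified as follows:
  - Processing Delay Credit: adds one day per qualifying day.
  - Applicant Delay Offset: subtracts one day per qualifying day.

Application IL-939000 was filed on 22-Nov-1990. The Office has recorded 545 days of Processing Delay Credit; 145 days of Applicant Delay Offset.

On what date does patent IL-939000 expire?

December 27, 2007

Base term: filing date + 16 years → 22 November 2006.
Processing Delay Credit: +545 days → 20 May 2008.
Applicant Delay Offset: −145 days → 27 December 2007.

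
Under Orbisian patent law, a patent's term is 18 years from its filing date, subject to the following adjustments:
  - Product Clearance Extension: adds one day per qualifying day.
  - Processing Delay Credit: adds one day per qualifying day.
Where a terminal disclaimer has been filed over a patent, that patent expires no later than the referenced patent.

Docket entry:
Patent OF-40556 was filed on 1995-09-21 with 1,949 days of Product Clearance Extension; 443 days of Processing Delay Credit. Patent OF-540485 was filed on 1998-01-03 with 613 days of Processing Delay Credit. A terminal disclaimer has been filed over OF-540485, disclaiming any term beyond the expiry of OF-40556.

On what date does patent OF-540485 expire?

Natural term of OF-540485:
  Base: filing + 18 years → 3 January 2016.
  Processing Delay Credit: +613 days → 7 September 2017.
Expiry of referenced patent OF-40556:
  Base: filing + 18 years → 21 September 2013.
  Product Clearance Extension: +1949 days → 22 January 2019.
  Processing Delay Credit: +443 days → 9 April 2020.
Terminal disclaimer: OF-540485 expires on the earlier of 7 September 2017 and 9 April 2020.

September 7, 2017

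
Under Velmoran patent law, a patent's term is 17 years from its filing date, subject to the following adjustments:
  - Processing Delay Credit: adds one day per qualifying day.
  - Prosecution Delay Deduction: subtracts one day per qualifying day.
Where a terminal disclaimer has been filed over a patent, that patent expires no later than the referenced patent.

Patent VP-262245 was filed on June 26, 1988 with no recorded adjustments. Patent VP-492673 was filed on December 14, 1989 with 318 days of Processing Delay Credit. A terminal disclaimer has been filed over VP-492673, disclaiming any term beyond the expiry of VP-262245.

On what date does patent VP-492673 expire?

2005-06-26

Natural term of VP-492673:
  Base: filing + 17 years → 14 December 2006.
  Processing Delay Credit: +318 days → 28 October 2007.
Expiry of referenced patent VP-262245:
  Base: filing + 17 years → 26 June 2005.
Terminal disclaimer: VP-492673 expires on the earlier of 28 October 2007 and 26 June 2005.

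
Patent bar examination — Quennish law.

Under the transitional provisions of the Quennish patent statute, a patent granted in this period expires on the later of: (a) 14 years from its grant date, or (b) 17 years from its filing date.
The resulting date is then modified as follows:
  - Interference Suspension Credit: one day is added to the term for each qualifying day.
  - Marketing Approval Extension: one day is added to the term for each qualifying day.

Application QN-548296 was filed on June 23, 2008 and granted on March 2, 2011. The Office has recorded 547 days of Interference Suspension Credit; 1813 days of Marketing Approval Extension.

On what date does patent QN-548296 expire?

2031-12-09

(a) grant + 14 years → 2 March 2025.
(b) filing + 17 years → 23 June 2025.
Later of the two: 23 June 2025.
Interference Suspension Credit: +547 days → 22 December 2026.
Marketing Approval Extension: +1813 days → 9 December 2031.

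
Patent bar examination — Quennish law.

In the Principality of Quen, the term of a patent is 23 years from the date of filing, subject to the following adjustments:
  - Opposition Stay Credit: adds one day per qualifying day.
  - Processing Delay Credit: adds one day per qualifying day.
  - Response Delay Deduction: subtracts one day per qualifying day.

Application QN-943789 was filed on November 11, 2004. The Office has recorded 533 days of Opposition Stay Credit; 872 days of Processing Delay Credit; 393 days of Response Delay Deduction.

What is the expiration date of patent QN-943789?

Base term: filing date + 23 years → 11 November 2027.
Opposition Stay Credit: +533 days → 27 April 2029.
Processing Delay Credit: +872 days → 16 September 2031.
Response Delay Deduction: −393 days → 19 August 2030.

2030-08-19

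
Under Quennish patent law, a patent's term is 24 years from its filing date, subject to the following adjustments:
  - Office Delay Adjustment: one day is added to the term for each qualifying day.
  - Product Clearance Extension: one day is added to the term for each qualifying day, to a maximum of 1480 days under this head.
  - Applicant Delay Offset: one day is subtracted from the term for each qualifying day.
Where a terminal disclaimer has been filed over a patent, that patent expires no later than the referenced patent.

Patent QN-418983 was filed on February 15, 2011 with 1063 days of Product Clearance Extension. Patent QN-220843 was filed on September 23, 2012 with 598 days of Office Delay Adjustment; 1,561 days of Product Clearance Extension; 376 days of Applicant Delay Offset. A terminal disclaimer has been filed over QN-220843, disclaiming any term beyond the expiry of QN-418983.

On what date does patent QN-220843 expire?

Natural term of QN-220843:
  Base: filing + 24 years → 23 September 2036.
  Office Delay Adjustment: +598 days → 14 May 2038.
  Product Clearance Extension: 1561 days claimed exceeds the 1480-day cap, so +1480 days → 2 June 2042.
  Applicant Delay Offset: −376 days → 22 May 2041.
Expiry of referenced patent QN-418983:
  Base: filing + 24 years → 15 February 2035.
  Product Clearance Extension: 1063 days (within the 1480-day cap) → +1063 days → 13 January 2038.
Terminal disclaimer: QN-220843 expires on the earlier of 22 May 2041 and 13 January 2038.

2038-01-13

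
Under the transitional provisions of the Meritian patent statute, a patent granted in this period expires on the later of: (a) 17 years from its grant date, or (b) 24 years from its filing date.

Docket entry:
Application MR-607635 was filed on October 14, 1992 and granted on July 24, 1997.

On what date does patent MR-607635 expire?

2016-10-14

(a) grant + 17 years → 24 July 2014.
(b) filing + 24 years → 14 October 2016.
Later of the two: 14 October 2016.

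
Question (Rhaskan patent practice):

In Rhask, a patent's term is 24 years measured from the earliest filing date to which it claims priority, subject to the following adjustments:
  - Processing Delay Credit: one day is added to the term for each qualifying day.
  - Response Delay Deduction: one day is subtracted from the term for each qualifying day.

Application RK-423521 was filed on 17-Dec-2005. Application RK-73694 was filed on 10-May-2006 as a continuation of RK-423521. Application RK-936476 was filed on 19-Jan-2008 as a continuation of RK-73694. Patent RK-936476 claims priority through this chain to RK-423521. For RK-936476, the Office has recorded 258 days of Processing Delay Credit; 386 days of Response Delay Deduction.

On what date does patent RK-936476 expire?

Earliest priority filing: 17 December 2005.
Base term: 17 December 2005 + 24 years → 17 December 2029.
Processing Delay Credit: +258 days → 1 September 2030.
Response Delay Deduction: −386 days → 11 August 2029.

2029-08-11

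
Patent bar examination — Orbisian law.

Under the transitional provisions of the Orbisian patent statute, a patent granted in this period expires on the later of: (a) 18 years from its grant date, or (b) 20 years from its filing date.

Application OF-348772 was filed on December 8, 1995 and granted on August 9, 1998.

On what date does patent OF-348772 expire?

(a) grant + 18 years → 9 August 2016.
(b) filing + 20 years → 8 December 2015.
Later of the two: 9 August 2016.

August 9, 2016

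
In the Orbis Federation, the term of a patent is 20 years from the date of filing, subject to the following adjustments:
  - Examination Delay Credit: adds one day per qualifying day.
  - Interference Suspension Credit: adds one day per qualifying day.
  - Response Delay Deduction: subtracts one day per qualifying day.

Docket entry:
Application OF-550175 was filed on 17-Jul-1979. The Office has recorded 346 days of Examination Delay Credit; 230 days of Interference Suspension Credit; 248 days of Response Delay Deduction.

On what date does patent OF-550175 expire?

2000-06-09

Base term: filing date + 20 years → 17 July 1999.
Examination Delay Credit: +346 days → 27 June 2000.
Interference Suspension Credit: +230 days → 12 February 2001.
Response Delay Deduction: −248 days → 9 June 2000.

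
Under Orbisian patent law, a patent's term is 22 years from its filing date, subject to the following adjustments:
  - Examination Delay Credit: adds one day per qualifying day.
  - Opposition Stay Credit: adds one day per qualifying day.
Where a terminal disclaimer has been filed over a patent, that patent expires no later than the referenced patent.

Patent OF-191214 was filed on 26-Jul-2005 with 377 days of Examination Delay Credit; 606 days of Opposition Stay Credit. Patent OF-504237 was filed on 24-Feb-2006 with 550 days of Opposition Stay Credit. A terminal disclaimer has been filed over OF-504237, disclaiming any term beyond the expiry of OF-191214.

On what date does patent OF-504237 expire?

Natural term of OF-504237:
  Base: filing + 22 years → 24 February 2028.
  Opposition Stay Credit: +550 days → 27 August 2029.
Expiry of referenced patent OF-191214:
  Base: filing + 22 years → 26 July 2027.
  Examination Delay Credit: +377 days → 6 August 2028.
  Opposition Stay Credit: +606 days → 4 April 2030.
Terminal disclaimer: OF-504237 expires on the earlier of 27 August 2029 and 4 April 2030.

August 27, 2029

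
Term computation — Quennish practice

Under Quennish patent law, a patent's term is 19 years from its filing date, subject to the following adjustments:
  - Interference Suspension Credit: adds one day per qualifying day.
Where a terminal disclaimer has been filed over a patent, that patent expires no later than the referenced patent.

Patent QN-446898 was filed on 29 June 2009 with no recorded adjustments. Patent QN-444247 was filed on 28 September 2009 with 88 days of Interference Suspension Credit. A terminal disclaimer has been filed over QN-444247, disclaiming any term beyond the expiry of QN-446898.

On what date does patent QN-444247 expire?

Natural term of QN-444247:
  Base: filing + 19 years → 28 September 2028.
  Interference Suspension Credit: +88 days → 25 December 2028.
Expiry of referenced patent QN-446898:
  Base: filing + 19 years → 29 June 2028.
Terminal disclaimer: QN-444247 expires on the earlier of 25 December 2028 and 29 June 2028.

2028-06-29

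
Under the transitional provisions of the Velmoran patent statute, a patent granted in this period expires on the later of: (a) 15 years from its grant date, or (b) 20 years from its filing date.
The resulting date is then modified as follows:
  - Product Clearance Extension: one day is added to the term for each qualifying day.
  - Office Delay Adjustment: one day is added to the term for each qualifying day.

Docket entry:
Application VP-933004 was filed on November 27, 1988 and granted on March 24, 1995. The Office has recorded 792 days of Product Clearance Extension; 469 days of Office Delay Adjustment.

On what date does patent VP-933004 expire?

September 5, 2013

(a) grant + 15 years → 24 March 2010.
(b) filing + 20 years → 27 November 2008.
Later of the two: 24 March 2010.
Product Clearance Extension: +792 days → 24 May 2012.
Office Delay Adjustment: +469 days → 5 September 2013.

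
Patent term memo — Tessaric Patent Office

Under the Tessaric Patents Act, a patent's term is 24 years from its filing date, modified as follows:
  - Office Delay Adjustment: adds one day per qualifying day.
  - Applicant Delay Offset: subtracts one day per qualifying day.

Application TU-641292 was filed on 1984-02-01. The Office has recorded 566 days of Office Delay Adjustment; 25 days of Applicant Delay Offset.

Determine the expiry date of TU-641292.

2009-07-26

Base term: filing date + 24 years → 1 February 2008.
Office Delay Adjustment: +566 days → 20 August 2009.
Applicant Delay Offset: −25 days → 26 July 2009.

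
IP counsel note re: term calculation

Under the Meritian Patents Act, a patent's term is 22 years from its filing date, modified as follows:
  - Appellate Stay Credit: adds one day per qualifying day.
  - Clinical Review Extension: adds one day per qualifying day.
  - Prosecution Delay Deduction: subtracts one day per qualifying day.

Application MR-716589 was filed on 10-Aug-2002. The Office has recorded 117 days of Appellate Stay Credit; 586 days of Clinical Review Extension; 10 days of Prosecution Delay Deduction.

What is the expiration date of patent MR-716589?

2026-07-04

Base term: filing date + 22 years → 10 August 2024.
Appellate Stay Credit: +117 days → 5 December 2024.
Clinical Review Extension: +586 days → 14 July 2026.
Prosecution Delay Deduction: −10 days → 4 July 2026.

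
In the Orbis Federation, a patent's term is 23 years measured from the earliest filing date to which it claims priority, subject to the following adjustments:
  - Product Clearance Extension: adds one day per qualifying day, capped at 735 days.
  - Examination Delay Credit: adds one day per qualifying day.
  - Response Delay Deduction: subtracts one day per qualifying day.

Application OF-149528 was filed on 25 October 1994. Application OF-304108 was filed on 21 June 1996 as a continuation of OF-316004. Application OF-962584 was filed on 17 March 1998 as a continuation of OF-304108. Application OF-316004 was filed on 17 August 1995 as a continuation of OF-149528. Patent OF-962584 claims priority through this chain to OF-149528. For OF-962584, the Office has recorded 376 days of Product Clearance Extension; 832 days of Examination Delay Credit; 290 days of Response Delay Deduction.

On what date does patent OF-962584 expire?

Earliest priority filing: 25 October 1994.
Base term: 25 October 1994 + 23 years → 25 October 2017.
Product Clearance Extension: 376 days (within the 735-day cap) → +376 days → 5 November 2018.
Examination Delay Credit: +832 days → 14 February 2021.
Response Delay Deduction: −290 days → 30 April 2020.

2020-04-30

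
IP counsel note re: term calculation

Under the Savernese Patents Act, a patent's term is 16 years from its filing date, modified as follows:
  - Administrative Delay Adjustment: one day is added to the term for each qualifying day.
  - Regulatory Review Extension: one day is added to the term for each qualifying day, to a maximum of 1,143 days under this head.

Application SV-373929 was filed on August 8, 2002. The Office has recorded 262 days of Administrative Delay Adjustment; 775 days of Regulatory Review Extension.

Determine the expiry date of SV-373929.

Base term: filing date + 16 years → 8 August 2018.
Administrative Delay Adjustment: +262 days → 27 April 2019.
Regulatory Review Extension: 775 days (within the 1143-day cap) → +775 days → 10 June 2021.

2021-06-10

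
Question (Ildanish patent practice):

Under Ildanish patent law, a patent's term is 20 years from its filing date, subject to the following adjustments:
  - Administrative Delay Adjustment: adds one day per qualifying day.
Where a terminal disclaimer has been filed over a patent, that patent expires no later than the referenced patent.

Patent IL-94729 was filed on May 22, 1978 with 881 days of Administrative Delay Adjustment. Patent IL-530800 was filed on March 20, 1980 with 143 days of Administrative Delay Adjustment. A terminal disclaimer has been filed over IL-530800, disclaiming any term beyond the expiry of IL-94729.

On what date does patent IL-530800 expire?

Natural term of IL-530800:
  Base: filing + 20 years → 20 March 2000.
  Administrative Delay Adjustment: +143 days → 10 August 2000.
Expiry of referenced patent IL-94729:
  Base: filing + 20 years → 22 May 1998.
  Administrative Delay Adjustment: +881 days → 19 October 2000.
Terminal disclaimer: IL-530800 expires on the earlier of 10 August 2000 and 19 October 2000.

2000-08-10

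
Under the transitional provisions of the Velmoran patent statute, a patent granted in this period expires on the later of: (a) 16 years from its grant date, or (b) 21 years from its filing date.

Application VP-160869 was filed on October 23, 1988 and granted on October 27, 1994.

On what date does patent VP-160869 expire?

October 27, 2010

(a) grant + 16 years → 27 October 2010.
(b) filing + 21 years → 23 October 2009.
Later of the two: 27 October 2010.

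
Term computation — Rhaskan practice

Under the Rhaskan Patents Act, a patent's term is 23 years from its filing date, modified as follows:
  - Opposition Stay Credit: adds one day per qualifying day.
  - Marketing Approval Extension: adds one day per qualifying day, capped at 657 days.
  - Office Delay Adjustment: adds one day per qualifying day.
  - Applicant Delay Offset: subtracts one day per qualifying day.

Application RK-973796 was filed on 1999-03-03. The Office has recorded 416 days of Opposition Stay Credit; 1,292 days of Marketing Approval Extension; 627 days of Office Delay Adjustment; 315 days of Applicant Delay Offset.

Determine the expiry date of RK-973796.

Base term: filing date + 23 years → 3 March 2022.
Opposition Stay Credit: +416 days → 23 April 2023.
Marketing Approval Extension: 1292 days claimed exceeds the 657-day cap, so +657 days → 8 February 2025.
Office Delay Adjustment: +627 days → 28 October 2026.
Applicant Delay Offset: −315 days → 17 December 2025.

December 17, 2025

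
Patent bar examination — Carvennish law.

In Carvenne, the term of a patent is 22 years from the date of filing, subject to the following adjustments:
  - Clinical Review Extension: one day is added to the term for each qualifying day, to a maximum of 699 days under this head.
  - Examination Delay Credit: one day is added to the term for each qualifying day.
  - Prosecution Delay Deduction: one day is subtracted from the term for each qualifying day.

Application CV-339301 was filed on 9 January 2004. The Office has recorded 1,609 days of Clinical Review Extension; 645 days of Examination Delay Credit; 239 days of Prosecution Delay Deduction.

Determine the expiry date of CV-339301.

Base term: filing date + 22 years → 9 January 2026.
Clinical Review Extension: 1609 days claimed exceeds the 699-day cap, so +699 days → 9 December 2027.
Examination Delay Credit: +645 days → 14 September 2029.
Prosecution Delay Deduction: −239 days → 18 January 2029.

January 18, 2029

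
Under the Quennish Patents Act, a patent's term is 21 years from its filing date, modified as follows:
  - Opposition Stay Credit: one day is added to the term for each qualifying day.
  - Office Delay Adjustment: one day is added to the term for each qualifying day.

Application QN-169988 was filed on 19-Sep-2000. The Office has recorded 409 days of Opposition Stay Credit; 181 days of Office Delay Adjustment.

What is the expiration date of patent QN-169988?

May 2, 2023

Base term: filing date + 21 years → 19 September 2021.
Opposition Stay Credit: +409 days → 2 November 2022.
Office Delay Adjustment: +181 days → 2 May 2023.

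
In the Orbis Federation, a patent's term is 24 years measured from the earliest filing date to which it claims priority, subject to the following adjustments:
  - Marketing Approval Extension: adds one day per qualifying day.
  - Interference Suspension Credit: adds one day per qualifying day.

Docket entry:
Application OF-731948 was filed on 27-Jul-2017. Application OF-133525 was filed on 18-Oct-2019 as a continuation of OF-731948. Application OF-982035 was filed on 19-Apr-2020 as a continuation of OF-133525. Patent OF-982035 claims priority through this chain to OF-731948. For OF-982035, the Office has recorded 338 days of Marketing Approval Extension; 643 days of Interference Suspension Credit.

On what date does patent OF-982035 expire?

2044-04-03

Earliest priority filing: 27 July 2017.
Base term: 27 July 2017 + 24 years → 27 July 2041.
Marketing Approval Extension: +338 days → 30 June 2042.
Interference Suspension Credit: +643 days → 3 April 2044.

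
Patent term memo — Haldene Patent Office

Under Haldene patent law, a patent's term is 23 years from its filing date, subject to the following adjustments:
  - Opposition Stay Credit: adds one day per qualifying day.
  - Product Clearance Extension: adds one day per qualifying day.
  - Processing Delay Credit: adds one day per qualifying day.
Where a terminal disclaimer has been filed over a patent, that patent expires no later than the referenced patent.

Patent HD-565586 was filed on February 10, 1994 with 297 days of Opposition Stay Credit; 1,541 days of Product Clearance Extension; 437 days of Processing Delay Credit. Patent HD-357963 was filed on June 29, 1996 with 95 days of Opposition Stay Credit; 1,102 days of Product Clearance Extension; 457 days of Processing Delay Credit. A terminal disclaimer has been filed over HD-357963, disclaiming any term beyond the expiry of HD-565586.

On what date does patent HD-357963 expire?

2023-05-05

Natural term of HD-357963:
  Base: filing + 23 years → 29 June 2019.
  Opposition Stay Credit: +95 days → 2 October 2019.
  Product Clearance Extension: +1102 days → 8 October 2022.
  Processing Delay Credit: +457 days → 8 January 2024.
Expiry of referenced patent HD-565586:
  Base: filing + 23 years → 10 February 2017.
  Opposition Stay Credit: +297 days → 4 December 2017.
  Product Clearance Extension: +1541 days → 22 February 2022.
  Processing Delay Credit: +437 days → 5 May 2023.
Terminal disclaimer: HD-357963 expires on the earlier of 8 January 2024 and 5 May 2023.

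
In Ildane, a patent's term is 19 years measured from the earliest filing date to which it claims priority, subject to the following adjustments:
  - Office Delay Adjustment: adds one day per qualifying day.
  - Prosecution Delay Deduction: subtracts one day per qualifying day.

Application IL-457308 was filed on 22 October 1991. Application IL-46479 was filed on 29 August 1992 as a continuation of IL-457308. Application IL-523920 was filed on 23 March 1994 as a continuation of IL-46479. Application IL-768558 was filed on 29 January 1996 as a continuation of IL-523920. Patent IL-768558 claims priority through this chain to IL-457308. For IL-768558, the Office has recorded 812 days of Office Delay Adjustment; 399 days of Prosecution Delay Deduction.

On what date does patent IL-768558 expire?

December 9, 2011

Earliest priority filing: 22 October 1991.
Base term: 22 October 1991 + 19 years → 22 October 2010.
Office Delay Adjustment: +812 days → 11 January 2013.
Prosecution Delay Deduction: −399 days → 9 December 2011.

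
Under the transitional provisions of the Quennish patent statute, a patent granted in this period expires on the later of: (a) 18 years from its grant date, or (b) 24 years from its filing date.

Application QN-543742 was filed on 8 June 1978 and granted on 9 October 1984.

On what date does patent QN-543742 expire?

(a) grant + 18 years → 9 October 2002.
(b) filing + 24 years → 8 June 2002.
Later of the two: 9 October 2002.

October 9, 2002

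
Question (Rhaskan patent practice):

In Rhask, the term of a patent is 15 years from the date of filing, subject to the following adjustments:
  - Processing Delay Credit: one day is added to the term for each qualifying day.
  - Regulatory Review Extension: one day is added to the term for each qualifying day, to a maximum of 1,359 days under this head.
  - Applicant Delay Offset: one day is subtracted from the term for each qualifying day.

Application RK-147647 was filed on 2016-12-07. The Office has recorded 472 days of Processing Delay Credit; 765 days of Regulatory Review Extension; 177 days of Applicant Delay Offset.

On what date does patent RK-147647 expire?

Base term: filing date + 15 years → 7 December 2031.
Processing Delay Credit: +472 days → 23 March 2033.
Regulatory Review Extension: 765 days (within the 1359-day cap) → +765 days → 27 April 2035.
Applicant Delay Offset: −177 days → 1 November 2034.

November 1, 2034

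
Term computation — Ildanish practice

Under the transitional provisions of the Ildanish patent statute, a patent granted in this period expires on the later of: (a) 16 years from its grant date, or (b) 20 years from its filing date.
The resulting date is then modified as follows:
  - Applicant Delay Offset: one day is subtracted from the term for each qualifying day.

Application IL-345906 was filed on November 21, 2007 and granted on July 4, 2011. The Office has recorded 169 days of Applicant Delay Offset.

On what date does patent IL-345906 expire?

June 5, 2027

(a) grant + 16 years → 4 July 2027.
(b) filing + 20 years → 21 November 2027.
Later of the two: 21 November 2027.
Applicant Delay Offset: −169 days → 5 June 2027.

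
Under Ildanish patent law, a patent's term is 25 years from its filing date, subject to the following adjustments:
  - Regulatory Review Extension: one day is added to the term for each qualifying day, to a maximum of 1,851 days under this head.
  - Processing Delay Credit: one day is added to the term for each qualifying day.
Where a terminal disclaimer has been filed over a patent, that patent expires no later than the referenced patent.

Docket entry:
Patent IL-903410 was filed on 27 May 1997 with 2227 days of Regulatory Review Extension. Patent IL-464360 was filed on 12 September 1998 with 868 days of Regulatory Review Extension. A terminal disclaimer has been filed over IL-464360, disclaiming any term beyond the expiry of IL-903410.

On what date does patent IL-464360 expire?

Natural term of IL-464360:
  Base: filing + 25 years → 12 September 2023.
  Regulatory Review Extension: 868 days (within the 1851-day cap) → +868 days → 27 January 2026.
Expiry of referenced patent IL-903410:
  Base: filing + 25 years → 27 May 2022.
  Regulatory Review Extension: 2227 days claimed exceeds the 1851-day cap, so +1851 days → 21 June 2027.
Terminal disclaimer: IL-464360 expires on the earlier of 27 January 2026 and 21 June 2027.

January 27, 2026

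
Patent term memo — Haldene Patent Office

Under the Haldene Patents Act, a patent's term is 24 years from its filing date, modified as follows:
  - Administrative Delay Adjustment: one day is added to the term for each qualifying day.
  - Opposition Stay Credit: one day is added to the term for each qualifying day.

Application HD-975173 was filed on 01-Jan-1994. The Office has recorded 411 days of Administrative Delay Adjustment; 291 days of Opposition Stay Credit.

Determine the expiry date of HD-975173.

2019-12-04

Base term: filing date + 24 years → 1 January 2018.
Administrative Delay Adjustment: +411 days → 16 February 2019.
Opposition Stay Credit: +291 days → 4 December 2019.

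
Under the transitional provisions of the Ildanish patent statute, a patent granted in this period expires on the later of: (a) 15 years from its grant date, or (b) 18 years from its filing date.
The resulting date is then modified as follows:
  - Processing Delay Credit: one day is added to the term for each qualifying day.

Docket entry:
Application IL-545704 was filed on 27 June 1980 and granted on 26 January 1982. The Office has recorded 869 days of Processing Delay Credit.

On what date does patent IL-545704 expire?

(a) grant + 15 years → 26 January 1997.
(b) filing + 18 years → 27 June 1998.
Later of the two: 27 June 1998.
Processing Delay Credit: +869 days → 12 November 2000.

2000-11-12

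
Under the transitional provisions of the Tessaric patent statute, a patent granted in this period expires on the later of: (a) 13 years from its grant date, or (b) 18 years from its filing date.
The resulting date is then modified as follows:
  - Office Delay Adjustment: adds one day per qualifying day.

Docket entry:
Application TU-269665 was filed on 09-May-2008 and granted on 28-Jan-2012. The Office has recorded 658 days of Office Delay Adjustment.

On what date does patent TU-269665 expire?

(a) grant + 13 years → 28 January 2025.
(b) filing + 18 years → 9 May 2026.
Later of the two: 9 May 2026.
Office Delay Adjustment: +658 days → 26 February 2028.

February 26, 2028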